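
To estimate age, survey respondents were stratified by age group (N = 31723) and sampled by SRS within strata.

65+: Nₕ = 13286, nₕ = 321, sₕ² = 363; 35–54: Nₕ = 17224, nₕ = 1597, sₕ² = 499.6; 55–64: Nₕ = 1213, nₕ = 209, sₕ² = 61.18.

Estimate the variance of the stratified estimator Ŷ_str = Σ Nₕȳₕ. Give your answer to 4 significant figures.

Var(Ŷ_str) = Σₕ Nₕ²(1 − fₕ)sₕ²/nₕ.
65+: 13286²·(1 − 321/13286)·363/321 = 1.9479076 × 10^8.
35–54: 17224²·(1 − 1597/17224)·499.6/1597 = 8.4202918 × 10^7.
55–64: 1213²·(1 − 209/1213)·61.18/209 = 356498.49.
Sum = 2.7935018 × 10^8.

2.794 × 10^8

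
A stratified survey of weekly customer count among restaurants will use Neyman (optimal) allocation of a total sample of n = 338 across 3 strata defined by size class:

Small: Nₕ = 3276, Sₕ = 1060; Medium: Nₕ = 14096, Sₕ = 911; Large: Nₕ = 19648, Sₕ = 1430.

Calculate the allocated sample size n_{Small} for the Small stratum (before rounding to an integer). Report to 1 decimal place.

26.4

Neyman allocation: nₕ = n·NₕSₕ / Σⱼ NⱼSⱼ.
Σ NⱼSⱼ = 3276·1060 + 14096·911 + 19648·1430 = 4.4410656 × 10^7.
n_{Small} = 338·3276·1060 / (4.4410656 × 10^7) = 26.4.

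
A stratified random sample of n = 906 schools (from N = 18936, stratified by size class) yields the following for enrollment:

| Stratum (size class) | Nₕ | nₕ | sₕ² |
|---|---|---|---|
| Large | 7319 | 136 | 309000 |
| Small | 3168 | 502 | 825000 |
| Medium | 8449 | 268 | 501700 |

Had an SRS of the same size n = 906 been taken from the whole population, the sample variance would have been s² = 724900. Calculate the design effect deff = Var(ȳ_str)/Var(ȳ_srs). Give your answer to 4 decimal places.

Var(ȳ_str) = Σ Wₕ²(1−fₕ)sₕ²/nₕ with Wₕ = Nₕ/18936:
  Large: (7319/18936)²·(1−136/7319)·309000/136 = 333.11999
  Small: (3168/18936)²·(1−502/3168)·825000/502 = 38.709634
  Medium: (8449/18936)²·(1−268/8449)·501700/268 = 360.8648
  → Var(ȳ_str) = 732.69442.
Var(ȳ_srs) = (1 − 906/18936)·724900/906 = 761.8288.
deff = 732.69442 / 761.8288 = 0.9618.

0.9618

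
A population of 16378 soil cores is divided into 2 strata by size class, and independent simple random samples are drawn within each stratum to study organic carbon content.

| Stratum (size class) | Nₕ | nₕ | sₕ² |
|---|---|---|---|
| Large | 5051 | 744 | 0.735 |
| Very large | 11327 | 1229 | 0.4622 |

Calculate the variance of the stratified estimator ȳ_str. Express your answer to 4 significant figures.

2.405 × 10^-4

Var(ȳ_str) = Σₕ Wₕ²(1 − fₕ)sₕ²/nₕ with Wₕ = Nₕ/N, N = 16378.
Large: Wₕ = 0.30840151; term = 0.30840151²·(1 − 0.14729756)·0.735/744 = 8.0120732 × 10^-5.
Very large: Wₕ = 0.69159849; term = 0.69159849²·(1 − 0.10850181)·0.4622/1229 = 1.6036389 × 10^-4.
Sum = 2.4048462 × 10^-4.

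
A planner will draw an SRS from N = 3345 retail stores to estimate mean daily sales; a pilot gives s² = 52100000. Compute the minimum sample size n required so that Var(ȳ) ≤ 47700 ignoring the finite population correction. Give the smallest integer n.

1093

Without fpc, n₀ = s²/D = 52100000/47700 = 1092.2432.
Rounding up, n = 1093.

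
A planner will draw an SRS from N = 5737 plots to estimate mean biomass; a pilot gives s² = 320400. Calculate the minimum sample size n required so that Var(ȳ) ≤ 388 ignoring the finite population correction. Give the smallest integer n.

826

Without fpc, n₀ = s²/D = 320400/388 = 825.7732.
Rounding up, n = 826.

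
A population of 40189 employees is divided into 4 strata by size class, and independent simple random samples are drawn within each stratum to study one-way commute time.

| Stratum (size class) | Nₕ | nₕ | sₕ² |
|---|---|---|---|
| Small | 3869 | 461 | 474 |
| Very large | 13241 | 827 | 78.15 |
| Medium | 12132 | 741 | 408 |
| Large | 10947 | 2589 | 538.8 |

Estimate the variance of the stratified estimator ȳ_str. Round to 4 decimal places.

0.0769

Var(ȳ_str) = Σₕ Wₕ²(1 − fₕ)sₕ²/nₕ with Wₕ = Nₕ/N, N = 40189.
Small: Wₕ = 0.09627012; term = 0.09627012²·(1 − 0.11915224)·474/461 = 0.0083938525.
Very large: Wₕ = 0.32946826; term = 0.32946826²·(1 − 0.06245752)·78.15/827 = 0.0096170439.
Medium: Wₕ = 0.30187365; term = 0.30187365²·(1 − 0.06107814)·408/741 = 0.047110944.
Large: Wₕ = 0.27238797; term = 0.27238797²·(1 − 0.23650315)·538.8/2589 = 0.011789045.
Sum = 0.076910885.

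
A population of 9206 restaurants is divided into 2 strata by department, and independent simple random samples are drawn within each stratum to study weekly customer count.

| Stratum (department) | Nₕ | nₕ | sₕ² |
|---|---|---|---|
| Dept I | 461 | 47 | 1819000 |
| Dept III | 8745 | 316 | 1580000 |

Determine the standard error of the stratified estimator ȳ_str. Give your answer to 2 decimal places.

66.60

Var(ȳ_str) = Σₕ Wₕ²(1 − fₕ)sₕ²/nₕ with Wₕ = Nₕ/N, N = 9206.
Dept I: Wₕ = 0.05007604; term = 0.05007604²·(1 − 0.10195228)·1819000/47 = 87.155373.
Dept III: Wₕ = 0.94992396; term = 0.94992396²·(1 − 0.03613493)·1580000/316 = 4348.7449.
Sum = 4435.9003.
SE = √(4435.9003) = 66.60.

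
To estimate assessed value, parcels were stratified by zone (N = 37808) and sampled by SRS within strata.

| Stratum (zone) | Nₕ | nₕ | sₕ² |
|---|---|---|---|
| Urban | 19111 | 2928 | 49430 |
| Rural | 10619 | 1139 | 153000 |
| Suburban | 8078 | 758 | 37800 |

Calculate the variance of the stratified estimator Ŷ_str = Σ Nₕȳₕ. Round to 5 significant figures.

Var(Ŷ_str) = Σₕ Nₕ²(1 − fₕ)sₕ²/nₕ.
Urban: 19111²·(1 − 2928/19111)·49430/2928 = 5.2210997 × 10^9.
Rural: 10619²·(1 − 1139/10619)·153000/1139 = 1.3522583 × 10^10.
Suburban: 8078²·(1 − 758/8078)·37800/758 = 2.9487471 × 10^9.
Sum = 2.169243 × 10^10.

2.1692 × 10^10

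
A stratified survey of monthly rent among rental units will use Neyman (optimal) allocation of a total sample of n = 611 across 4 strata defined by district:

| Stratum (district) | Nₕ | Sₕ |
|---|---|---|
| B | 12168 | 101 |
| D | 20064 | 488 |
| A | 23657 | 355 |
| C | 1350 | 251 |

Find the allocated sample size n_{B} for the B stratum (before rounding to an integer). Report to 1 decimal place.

38.0

Neyman allocation: nₕ = n·NₕSₕ / Σⱼ NⱼSⱼ.
Σ NⱼSⱼ = 12168·101 + 20064·488 + 23657·355 + 1350·251 = 1.9757285 × 10^7.
n_{B} = 611·12168·101 / (1.9757285 × 10^7) = 38.0.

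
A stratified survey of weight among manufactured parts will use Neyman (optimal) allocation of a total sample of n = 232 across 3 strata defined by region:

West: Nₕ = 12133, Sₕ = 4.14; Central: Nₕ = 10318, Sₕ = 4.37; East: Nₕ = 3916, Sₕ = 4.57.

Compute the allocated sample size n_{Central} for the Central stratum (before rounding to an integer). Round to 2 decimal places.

Neyman allocation: nₕ = n·NₕSₕ / Σⱼ NⱼSⱼ.
Σ NⱼSⱼ = 12133·4.14 + 10318·4.37 + 3916·4.57 = 113216.4.
n_{Central} = 232·10318·4.37 / 113216.4 = 92.40.

92.40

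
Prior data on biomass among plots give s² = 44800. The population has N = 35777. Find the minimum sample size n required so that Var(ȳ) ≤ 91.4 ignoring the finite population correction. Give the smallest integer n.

491

Without fpc, n₀ = s²/D = 44800/91.4 = 490.1532.
Rounding up, n = 491.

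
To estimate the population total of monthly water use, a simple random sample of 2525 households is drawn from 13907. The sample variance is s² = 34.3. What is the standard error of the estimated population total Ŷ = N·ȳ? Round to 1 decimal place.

1466.4

Var(Ŷ) = N²·Var(ȳ) = N²·(1 − n/N)·s²/n.
f = 2525/13907 = 0.18156324; Var(ȳ) = 0.81843676·34.3/2525 = 0.011117775.
Var(Ŷ) = 13907² · 0.011117775 = 2.1502294 × 10^6.
SE(Ŷ) = √(2.1502294 × 10^6) = 1466.4.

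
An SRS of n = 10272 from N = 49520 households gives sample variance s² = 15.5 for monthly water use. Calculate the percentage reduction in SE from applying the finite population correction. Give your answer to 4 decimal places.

10.9737

f = n/N = 10272/49520 = 0.20743134.
SE_no-fpc = √(s²/n) = 0.038845288; SE_fpc = √((1−f)s²/n) = 0.034582532.
Ratio = √(1−f) = 0.89026325. Reduction = 100·(1 − 0.89026325) = 10.9737%.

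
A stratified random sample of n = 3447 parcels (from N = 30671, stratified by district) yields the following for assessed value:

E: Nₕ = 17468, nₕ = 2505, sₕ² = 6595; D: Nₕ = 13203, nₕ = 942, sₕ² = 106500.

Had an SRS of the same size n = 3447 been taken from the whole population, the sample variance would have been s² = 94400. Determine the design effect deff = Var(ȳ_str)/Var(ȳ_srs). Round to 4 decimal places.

0.8305

Var(ȳ_str) = Σ Wₕ²(1−fₕ)sₕ²/nₕ with Wₕ = Nₕ/30671:
  E: (17468/30671)²·(1−2505/17468)·6595/2505 = 0.73149785
  D: (13203/30671)²·(1−942/13203)·106500/942 = 19.455453
  → Var(ȳ_str) = 20.186951.
Var(ȳ_srs) = (1 − 3447/30671)·94400/3447 = 24.308307.
deff = 20.186951 / 24.308307 = 0.8305.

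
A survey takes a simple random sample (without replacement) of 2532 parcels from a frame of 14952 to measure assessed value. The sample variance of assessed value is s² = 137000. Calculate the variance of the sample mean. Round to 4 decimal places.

Under SRS without replacement, Var(ȳ) = (1 − f)·s²/n with f = n/N = 2532/14952 = 0.16934189.
Var(ȳ) = (1 − 0.16934189)·137000/2532 = 0.83065811·54.107425 = 44.944771.

44.9448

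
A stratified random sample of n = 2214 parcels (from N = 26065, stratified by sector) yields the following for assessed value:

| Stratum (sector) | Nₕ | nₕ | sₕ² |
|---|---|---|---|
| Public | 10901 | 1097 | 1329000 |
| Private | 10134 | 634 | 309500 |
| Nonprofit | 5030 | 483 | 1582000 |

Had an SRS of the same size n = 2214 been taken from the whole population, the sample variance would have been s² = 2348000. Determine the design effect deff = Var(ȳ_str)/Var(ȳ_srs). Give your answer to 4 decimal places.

0.3813

Var(ȳ_str) = Σ Wₕ²(1−fₕ)sₕ²/nₕ with Wₕ = Nₕ/26065:
  Public: (10901/26065)²·(1−1097/10901)·1329000/1097 = 190.5779
  Private: (10134/26065)²·(1−634/10134)·309500/634 = 69.176796
  Nonprofit: (5030/26065)²·(1−483/5030)·1582000/483 = 110.26478
  → Var(ȳ_str) = 370.01948.
Var(ȳ_srs) = (1 − 2214/26065)·2348000/2214 = 970.44145.
deff = 370.01948 / 970.44145 = 0.3813.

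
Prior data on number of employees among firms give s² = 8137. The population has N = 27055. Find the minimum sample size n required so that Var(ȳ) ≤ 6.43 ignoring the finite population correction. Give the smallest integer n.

1266

Without fpc, n₀ = s²/D = 8137/6.43 = 1265.4743.
Rounding up, n = 1266.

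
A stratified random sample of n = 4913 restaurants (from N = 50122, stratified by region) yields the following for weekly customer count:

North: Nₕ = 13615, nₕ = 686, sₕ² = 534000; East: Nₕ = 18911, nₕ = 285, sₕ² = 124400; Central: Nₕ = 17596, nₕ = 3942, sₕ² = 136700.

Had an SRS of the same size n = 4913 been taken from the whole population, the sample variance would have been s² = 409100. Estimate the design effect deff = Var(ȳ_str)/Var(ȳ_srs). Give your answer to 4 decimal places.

1.5852

Var(ȳ_str) = Σ Wₕ²(1−fₕ)sₕ²/nₕ with Wₕ = Nₕ/50122:
  North: (13615/50122)²·(1−686/13615)·534000/686 = 54.543492
  East: (18911/50122)²·(1−285/18911)·124400/285 = 61.200198
  Central: (17596/50122)²·(1−3942/17596)·136700/3942 = 3.3164157
  → Var(ȳ_str) = 119.06011.
Var(ȳ_srs) = (1 − 4913/50122)·409100/4913 = 75.106794.
deff = 119.06011 / 75.106794 = 1.5852.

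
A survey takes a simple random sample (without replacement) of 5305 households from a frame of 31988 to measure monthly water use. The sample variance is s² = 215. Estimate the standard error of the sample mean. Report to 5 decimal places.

0.18387

Under SRS without replacement, Var(ȳ) = (1 − f)·s²/n with f = n/N = 5305/31988 = 0.16584344.
Var(ȳ) = (1 − 0.16584344)·215/5305 = 0.83415656·0.040527804 = 0.033806533.
SE(ȳ) = √(0.033806533) = 0.18387.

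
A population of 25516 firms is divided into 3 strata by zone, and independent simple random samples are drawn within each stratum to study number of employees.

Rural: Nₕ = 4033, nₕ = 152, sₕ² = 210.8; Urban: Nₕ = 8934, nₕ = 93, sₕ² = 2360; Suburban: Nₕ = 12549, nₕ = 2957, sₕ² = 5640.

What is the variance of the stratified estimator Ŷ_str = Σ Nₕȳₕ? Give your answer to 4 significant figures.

Var(Ŷ_str) = Σₕ Nₕ²(1 − fₕ)sₕ²/nₕ.
Rural: 4033²·(1 − 152/4033)·210.8/152 = 2.1706954 × 10^7.
Urban: 8934²·(1 − 93/8934)·2360/93 = 2.0043631 × 10^9.
Suburban: 12549²·(1 − 2957/12549)·5640/2957 = 2.2958635 × 10^8.
Sum = 2.2556564 × 10^9.

2.256 × 10^9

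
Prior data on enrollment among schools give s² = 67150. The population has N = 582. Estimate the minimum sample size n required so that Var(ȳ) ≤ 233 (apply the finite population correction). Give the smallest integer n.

Without fpc, n₀ = s²/D = 67150/233 = 288.1974.
With fpc, (1 − n/N)·s²/n ≤ D requires n ≥ n₀/(1 + n₀/N) = 288.1974/(1 + 288.1974/582) = 192.7504.
Rounding up, n = 193.

193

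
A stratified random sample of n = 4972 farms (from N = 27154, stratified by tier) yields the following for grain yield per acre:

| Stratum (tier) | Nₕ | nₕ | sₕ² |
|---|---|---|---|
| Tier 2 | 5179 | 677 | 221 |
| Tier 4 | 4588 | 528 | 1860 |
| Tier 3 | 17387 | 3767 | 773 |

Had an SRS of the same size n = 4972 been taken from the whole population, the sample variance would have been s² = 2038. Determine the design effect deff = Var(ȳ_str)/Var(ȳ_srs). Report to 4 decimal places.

Var(ȳ_str) = Σ Wₕ²(1−fₕ)sₕ²/nₕ with Wₕ = Nₕ/27154:
  Tier 2: (5179/27154)²·(1−677/5179)·221/677 = 0.010322559
  Tier 4: (4588/27154)²·(1−528/4588)·1860/528 = 0.088994022
  Tier 3: (17387/27154)²·(1−3767/17387)·773/3767 = 0.065904946
  → Var(ȳ_str) = 0.16522153.
Var(ȳ_srs) = (1 − 4972/27154)·2038/4972 = 0.33484202.
deff = 0.16522153 / 0.33484202 = 0.4934.

0.4934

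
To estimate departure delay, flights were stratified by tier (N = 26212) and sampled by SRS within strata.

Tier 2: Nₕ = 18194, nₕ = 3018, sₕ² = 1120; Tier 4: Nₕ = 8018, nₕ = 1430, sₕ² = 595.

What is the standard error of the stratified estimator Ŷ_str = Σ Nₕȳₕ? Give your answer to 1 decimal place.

Var(Ŷ_str) = Σₕ Nₕ²(1 − fₕ)sₕ²/nₕ.
Tier 2: 18194²·(1 − 3018/18194)·1120/3018 = 1.0246706 × 10^8.
Tier 4: 8018²·(1 − 1430/8018)·595/1430 = 2.1978628 × 10^7.
Sum = 1.2444569 × 10^8.
SE = √(1.2444569 × 10^8) = 11155.5.

11155.5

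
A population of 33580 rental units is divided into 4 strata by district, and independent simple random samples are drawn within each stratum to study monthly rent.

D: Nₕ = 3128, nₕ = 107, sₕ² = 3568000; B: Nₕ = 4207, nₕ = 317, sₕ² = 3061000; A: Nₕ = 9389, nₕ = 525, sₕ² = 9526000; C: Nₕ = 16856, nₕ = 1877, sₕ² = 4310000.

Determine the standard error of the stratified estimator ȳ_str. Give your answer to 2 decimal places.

47.68

Var(ȳ_str) = Σₕ Wₕ²(1 − fₕ)sₕ²/nₕ with Wₕ = Nₕ/N, N = 33580.
D: Wₕ = 0.09315068; term = 0.09315068²·(1 − 0.03420716)·3568000/107 = 279.44552.
B: Wₕ = 0.12528291; term = 0.12528291²·(1 − 0.07535061)·3061000/317 = 140.14087.
A: Wₕ = 0.27960095; term = 0.27960095²·(1 − 0.05591650)·9526000/525 = 1339.1801.
C: Wₕ = 0.50196546; term = 0.50196546²·(1 − 0.11135501)·4310000/1877 = 514.14895.
Sum = 2272.9154.
SE = √(2272.9154) = 47.68.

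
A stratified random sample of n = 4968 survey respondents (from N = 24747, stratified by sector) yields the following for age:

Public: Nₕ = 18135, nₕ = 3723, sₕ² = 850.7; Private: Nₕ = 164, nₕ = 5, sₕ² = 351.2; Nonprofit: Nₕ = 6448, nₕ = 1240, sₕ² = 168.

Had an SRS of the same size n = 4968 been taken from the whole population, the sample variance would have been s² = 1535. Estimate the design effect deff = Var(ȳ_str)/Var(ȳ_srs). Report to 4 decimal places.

0.4371

Var(ȳ_str) = Σ Wₕ²(1−fₕ)sₕ²/nₕ with Wₕ = Nₕ/24747:
  Public: (18135/24747)²·(1−3723/18135)·850.7/3723 = 0.097516946
  Private: (164/24747)²·(1−5/164)·351.2/5 = 0.0029907517
  Nonprofit: (6448/24747)²·(1−1240/6448)·168/1240 = 0.007429139
  → Var(ȳ_str) = 0.10793684.
Var(ȳ_srs) = (1 − 4968/24747)·1535/4968 = 0.24694974.
deff = 0.10793684 / 0.24694974 = 0.4371.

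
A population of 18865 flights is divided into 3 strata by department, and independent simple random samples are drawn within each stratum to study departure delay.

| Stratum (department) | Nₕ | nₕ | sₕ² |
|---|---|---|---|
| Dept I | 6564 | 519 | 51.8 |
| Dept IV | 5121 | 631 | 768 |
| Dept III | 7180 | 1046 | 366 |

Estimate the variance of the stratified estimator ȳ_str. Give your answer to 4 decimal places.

0.1331

Var(ȳ_str) = Σₕ Wₕ²(1 − fₕ)sₕ²/nₕ with Wₕ = Nₕ/N, N = 18865.
Dept I: Wₕ = 0.34794593; term = 0.34794593²·(1 − 0.07906764)·51.8/519 = 0.011127911.
Dept IV: Wₕ = 0.27145508; term = 0.27145508²·(1 − 0.12321812)·768/631 = 0.078635628.
Dept III: Wₕ = 0.38059899; term = 0.38059899²·(1 − 0.14568245)·366/1046 = 0.043301605.
Sum = 0.13306514.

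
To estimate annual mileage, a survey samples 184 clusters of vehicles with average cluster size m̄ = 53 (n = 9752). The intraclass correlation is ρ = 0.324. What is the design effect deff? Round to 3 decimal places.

deff = 1 + (53 − 1)·0.324 = 1 + 16.848 = 17.848.

17.848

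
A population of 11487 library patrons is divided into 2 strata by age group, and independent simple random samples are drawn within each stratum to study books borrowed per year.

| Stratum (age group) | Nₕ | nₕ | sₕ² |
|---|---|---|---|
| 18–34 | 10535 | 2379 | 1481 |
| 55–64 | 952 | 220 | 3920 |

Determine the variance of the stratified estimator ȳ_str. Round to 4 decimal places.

Var(ȳ_str) = Σₕ Wₕ²(1 − fₕ)sₕ²/nₕ with Wₕ = Nₕ/N, N = 11487.
18–34: Wₕ = 0.91712371; term = 0.91712371²·(1 − 0.22581870)·1481/2379 = 0.40537703.
55–64: Wₕ = 0.08287629; term = 0.08287629²·(1 − 0.23109244)·3920/220 = 0.094101853.
Sum = 0.49947888.

0.4995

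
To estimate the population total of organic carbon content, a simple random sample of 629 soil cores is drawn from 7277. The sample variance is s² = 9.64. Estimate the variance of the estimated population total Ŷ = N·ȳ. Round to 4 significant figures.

Var(Ŷ) = N²·Var(ȳ) = N²·(1 − n/N)·s²/n.
f = 629/7277 = 0.08643672; Var(ȳ) = 0.91356328·9.64/629 = 0.014001192.
Var(Ŷ) = 7277² · 0.014001192 = 741429.33.

741400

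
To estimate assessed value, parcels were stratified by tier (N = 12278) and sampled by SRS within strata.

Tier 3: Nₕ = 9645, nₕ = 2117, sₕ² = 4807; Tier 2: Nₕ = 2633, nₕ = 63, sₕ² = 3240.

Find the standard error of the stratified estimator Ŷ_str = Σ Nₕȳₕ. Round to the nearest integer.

22647

Var(Ŷ_str) = Σₕ Nₕ²(1 − fₕ)sₕ²/nₕ.
Tier 3: 9645²·(1 − 2117/9645)·4807/2117 = 1.6486752 × 10^8.
Tier 2: 2633²·(1 − 63/2633)·3240/63 = 3.4800737 × 10^8.
Sum = 5.1287489 × 10^8.
SE = √(5.1287489 × 10^8) = 22647.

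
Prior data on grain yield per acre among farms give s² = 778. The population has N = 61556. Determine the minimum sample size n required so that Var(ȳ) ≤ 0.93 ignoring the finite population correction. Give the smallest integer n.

837

Without fpc, n₀ = s²/D = 778/0.93 = 836.5591.
Rounding up, n = 837.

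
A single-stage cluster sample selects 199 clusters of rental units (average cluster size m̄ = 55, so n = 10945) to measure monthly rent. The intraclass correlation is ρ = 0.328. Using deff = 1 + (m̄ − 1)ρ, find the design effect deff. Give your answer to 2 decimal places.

18.71

deff = 1 + (55 − 1)·0.328 = 1 + 17.712 = 18.712.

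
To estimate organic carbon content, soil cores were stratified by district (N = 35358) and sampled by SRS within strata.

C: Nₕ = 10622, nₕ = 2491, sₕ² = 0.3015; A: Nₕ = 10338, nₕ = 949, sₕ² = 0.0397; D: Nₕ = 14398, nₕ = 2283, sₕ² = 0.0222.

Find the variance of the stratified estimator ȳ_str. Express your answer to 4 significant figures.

1.297 × 10^-5

Var(ȳ_str) = Σₕ Wₕ²(1 − fₕ)sₕ²/nₕ with Wₕ = Nₕ/N, N = 35358.
C: Wₕ = 0.30041292; term = 0.30041292²·(1 − 0.23451327)·0.3015/2491 = 8.3615822 × 10^-6.
A: Wₕ = 0.29238079; term = 0.29238079²·(1 − 0.09179725)·0.0397/949 = 3.2479159 × 10^-6.
D: Wₕ = 0.40720629; term = 0.40720629²·(1 − 0.15856369)·0.0222/2283 = 1.356742 × 10^-6.
Sum = 1.296624 × 10^-5.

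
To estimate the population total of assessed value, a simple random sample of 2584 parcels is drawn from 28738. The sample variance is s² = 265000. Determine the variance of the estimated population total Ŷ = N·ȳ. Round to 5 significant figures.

Var(Ŷ) = N²·Var(ȳ) = N²·(1 − n/N)·s²/n.
f = 2584/28738 = 0.08991579; Var(ȳ) = 0.91008421·265000/2584 = 93.332939.
Var(Ŷ) = 28738² · 93.332939 = 7.7081121 × 10^10.

7.7081 × 10^10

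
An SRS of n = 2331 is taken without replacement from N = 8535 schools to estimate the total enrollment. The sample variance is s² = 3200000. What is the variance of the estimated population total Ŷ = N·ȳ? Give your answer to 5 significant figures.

7.2691 × 10^10

Var(Ŷ) = N²·Var(ȳ) = N²·(1 − n/N)·s²/n.
f = 2331/8535 = 0.27311072; Var(ȳ) = 0.72688928·3200000/2331 = 997.8746.
Var(Ŷ) = 8535² · 997.8746 = 7.2691398 × 10^10.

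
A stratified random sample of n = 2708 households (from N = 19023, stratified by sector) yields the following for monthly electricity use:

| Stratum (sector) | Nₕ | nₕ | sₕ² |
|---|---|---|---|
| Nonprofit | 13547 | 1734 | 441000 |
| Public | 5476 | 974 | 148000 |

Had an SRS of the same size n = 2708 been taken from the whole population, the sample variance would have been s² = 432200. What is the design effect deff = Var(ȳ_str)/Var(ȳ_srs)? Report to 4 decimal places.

Var(ȳ_str) = Σ Wₕ²(1−fₕ)sₕ²/nₕ with Wₕ = Nₕ/19023:
  Nonprofit: (13547/19023)²·(1−1734/13547)·441000/1734 = 112.46951
  Public: (5476/19023)²·(1−974/5476)·148000/974 = 10.351748
  → Var(ȳ_str) = 122.82126.
Var(ȳ_srs) = (1 − 2708/19023)·432200/2708 = 136.88132.
deff = 122.82126 / 136.88132 = 0.8973.

0.8973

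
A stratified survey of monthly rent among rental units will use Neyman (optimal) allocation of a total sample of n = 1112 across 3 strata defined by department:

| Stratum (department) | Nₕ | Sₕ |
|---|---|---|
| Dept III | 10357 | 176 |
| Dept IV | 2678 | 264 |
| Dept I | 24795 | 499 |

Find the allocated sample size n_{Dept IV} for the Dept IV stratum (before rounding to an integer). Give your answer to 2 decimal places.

Neyman allocation: nₕ = n·NₕSₕ / Σⱼ NⱼSⱼ.
Σ NⱼSⱼ = 10357·176 + 2678·264 + 24795·499 = 1.4902529 × 10^7.
n_{Dept IV} = 1112·2678·264 / (1.4902529 × 10^7) = 52.75.

52.75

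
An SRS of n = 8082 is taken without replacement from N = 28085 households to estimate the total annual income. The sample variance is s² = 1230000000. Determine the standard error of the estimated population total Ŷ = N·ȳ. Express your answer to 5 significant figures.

9.2465 × 10^6

Var(Ŷ) = N²·Var(ȳ) = N²·(1 − n/N)·s²/n.
f = 8082/28085 = 0.28776927; Var(ȳ) = 0.71223073·1230000000/8082 = 108394.43.
Var(Ŷ) = 28085² · 108394.43 = 8.5497974 × 10^13.
SE(Ŷ) = √(8.5497974 × 10^13) = 9.2465 × 10^6.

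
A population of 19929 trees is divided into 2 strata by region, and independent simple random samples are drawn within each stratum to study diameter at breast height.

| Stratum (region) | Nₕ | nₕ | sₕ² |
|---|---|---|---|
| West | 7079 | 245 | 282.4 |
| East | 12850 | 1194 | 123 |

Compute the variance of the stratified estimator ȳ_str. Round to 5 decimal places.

Var(ȳ_str) = Σₕ Wₕ²(1 − fₕ)sₕ²/nₕ with Wₕ = Nₕ/N, N = 19929.
West: Wₕ = 0.35521100; term = 0.35521100²·(1 − 0.03460941)·282.4/245 = 0.14040238.
East: Wₕ = 0.64478900; term = 0.64478900²·(1 − 0.09291829)·123/1194 = 0.038849232.
Sum = 0.17925161.

0.17925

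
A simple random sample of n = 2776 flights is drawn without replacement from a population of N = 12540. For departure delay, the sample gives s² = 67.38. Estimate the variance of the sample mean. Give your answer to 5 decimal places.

Under SRS without replacement, Var(ȳ) = (1 − f)·s²/n with f = n/N = 2776/12540 = 0.22137161.
Var(ȳ) = (1 − 0.22137161)·67.38/2776 = 0.77862839·0.024272334 = 0.018899129.

0.01890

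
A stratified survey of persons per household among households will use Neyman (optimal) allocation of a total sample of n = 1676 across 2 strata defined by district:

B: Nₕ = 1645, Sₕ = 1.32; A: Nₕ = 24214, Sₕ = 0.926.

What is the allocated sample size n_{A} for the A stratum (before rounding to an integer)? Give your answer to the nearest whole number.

Neyman allocation: nₕ = n·NₕSₕ / Σⱼ NⱼSⱼ.
Σ NⱼSⱼ = 1645·1.32 + 24214·0.926 = 24593.564.
n_{A} = 1676·24214·0.926 / 24593.564 = 1528.

1528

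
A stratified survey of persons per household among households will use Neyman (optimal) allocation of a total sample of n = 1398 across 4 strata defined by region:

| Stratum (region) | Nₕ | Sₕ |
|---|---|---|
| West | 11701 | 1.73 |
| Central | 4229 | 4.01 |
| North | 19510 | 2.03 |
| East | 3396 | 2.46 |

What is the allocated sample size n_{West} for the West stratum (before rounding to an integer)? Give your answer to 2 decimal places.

332.31

Neyman allocation: nₕ = n·NₕSₕ / Σⱼ NⱼSⱼ.
Σ NⱼSⱼ = 11701·1.73 + 4229·4.01 + 19510·2.03 + 3396·2.46 = 85160.48.
n_{West} = 1398·11701·1.73 / 85160.48 = 332.31.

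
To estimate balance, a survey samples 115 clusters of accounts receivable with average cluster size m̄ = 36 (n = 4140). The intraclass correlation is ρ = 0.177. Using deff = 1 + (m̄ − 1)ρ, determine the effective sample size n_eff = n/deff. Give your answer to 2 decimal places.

575.40

deff = 1 + (36 − 1)·0.177 = 1 + 6.195 = 7.195.
n_eff = 4140 / 7.195 = 575.40.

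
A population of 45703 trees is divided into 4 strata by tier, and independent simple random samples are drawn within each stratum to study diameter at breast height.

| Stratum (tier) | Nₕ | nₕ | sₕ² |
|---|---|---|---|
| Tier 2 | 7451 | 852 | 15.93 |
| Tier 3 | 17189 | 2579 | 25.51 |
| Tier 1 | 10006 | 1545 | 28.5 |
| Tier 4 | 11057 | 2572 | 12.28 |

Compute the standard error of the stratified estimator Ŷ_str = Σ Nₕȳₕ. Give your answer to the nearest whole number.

Var(Ŷ_str) = Σₕ Nₕ²(1 − fₕ)sₕ²/nₕ.
Tier 2: 7451²·(1 − 852/7451)·15.93/852 = 919324.58.
Tier 3: 17189²·(1 − 2579/17189)·25.51/2579 = 2.4840478 × 10^6.
Tier 1: 10006²·(1 − 1545/10006)·28.5/1545 = 1.5617035 × 10^6.
Tier 4: 11057²·(1 − 2572/11057)·12.28/2572 = 447936.61.
Sum = 5.4130125 × 10^6.
SE = √(5.4130125 × 10^6) = 2327.

2327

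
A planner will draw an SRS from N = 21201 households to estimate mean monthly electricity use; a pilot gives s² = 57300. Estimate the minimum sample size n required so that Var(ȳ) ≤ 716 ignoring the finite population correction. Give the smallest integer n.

Without fpc, n₀ = s²/D = 57300/716 = 80.0279.
Rounding up, n = 81.

81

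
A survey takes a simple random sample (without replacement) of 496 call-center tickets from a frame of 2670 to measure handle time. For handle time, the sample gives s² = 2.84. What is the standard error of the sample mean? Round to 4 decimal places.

0.0683

Under SRS without replacement, Var(ȳ) = (1 − f)·s²/n with f = n/N = 496/2670 = 0.18576779.
Var(ȳ) = (1 − 0.18576779)·2.84/496 = 0.81423221·0.0057258065 = 0.004662136.
SE(ȳ) = √(0.004662136) = 0.0683.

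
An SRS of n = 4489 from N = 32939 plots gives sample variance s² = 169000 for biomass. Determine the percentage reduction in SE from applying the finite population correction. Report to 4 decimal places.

f = n/N = 4489/32939 = 0.13628222.
SE_no-fpc = √(s²/n) = 6.1357626; SE_fpc = √((1−f)s²/n) = 5.702358.
Ratio = √(1−f) = 0.92936418. Reduction = 100·(1 − 0.92936418) = 7.0636%.

7.0636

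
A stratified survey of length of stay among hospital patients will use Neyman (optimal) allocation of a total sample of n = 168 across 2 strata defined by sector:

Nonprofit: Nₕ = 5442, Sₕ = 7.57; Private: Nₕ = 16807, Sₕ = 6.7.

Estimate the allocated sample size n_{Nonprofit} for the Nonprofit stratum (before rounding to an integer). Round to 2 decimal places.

45.00

Neyman allocation: nₕ = n·NₕSₕ / Σⱼ NⱼSⱼ.
Σ NⱼSⱼ = 5442·7.57 + 16807·6.7 = 153802.84.
n_{Nonprofit} = 168·5442·7.57 / 153802.84 = 45.00.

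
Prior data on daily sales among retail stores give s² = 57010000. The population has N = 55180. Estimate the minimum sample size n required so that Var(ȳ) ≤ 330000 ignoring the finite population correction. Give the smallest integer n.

173

Without fpc, n₀ = s²/D = 57010000/330000 = 172.7576.
Rounding up, n = 173.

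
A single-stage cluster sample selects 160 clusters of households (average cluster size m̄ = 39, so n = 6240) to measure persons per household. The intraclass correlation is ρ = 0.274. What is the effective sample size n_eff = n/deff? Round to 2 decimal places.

546.79

deff = 1 + (39 − 1)·0.274 = 1 + 10.412 = 11.412.
n_eff = 6240 / 11.412 = 546.79.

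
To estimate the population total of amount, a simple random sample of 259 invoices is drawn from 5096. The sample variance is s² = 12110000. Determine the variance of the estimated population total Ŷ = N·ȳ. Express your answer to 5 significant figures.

Var(Ŷ) = N²·Var(ȳ) = N²·(1 − n/N)·s²/n.
f = 259/5096 = 0.05082418; Var(ȳ) = 0.94917582·12110000/259 = 44380.383.
Var(Ŷ) = 5096² · 44380.383 = 1.1525238 × 10^12.

1.1525 × 10^12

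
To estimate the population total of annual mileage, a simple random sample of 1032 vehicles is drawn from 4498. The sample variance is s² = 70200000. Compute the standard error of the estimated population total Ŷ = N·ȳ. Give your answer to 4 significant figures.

Var(Ŷ) = N²·Var(ȳ) = N²·(1 − n/N)·s²/n.
f = 1032/4498 = 0.22943530; Var(ȳ) = 0.77056470·70200000/1032 = 52416.319.
Var(Ŷ) = 4498² · 52416.319 = 1.0604872 × 10^12.
SE(Ŷ) = √(1.0604872 × 10^12) = 1.030 × 10^6.

1.030 × 10^6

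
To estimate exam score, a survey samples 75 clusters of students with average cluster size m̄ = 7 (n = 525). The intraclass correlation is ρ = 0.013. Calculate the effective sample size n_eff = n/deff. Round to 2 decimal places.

487.01

deff = 1 + (7 − 1)·0.013 = 1 + 0.078 = 1.078.
n_eff = 525 / 1.078 = 487.01.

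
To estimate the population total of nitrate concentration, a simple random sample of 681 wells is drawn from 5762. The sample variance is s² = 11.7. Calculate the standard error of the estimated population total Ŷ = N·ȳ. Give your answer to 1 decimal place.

709.2

Var(Ŷ) = N²·Var(ȳ) = N²·(1 − n/N)·s²/n.
f = 681/5762 = 0.11818813; Var(ȳ) = 0.88181187·11.7/681 = 0.015150072.
Var(Ŷ) = 5762² · 0.015150072 = 502992.15.
SE(Ŷ) = √(502992.15) = 709.2.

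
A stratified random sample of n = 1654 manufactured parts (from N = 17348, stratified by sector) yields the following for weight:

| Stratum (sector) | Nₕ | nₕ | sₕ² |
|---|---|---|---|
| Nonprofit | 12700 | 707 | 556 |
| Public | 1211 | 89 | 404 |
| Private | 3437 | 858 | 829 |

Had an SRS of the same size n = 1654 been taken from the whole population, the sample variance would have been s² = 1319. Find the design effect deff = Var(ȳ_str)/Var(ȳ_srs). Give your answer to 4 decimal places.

Var(ȳ_str) = Σ Wₕ²(1−fₕ)sₕ²/nₕ with Wₕ = Nₕ/17348:
  Nonprofit: (12700/17348)²·(1−707/12700)·556/707 = 0.39800461
  Public: (1211/17348)²·(1−89/1211)·404/89 = 0.020494132
  Private: (3437/17348)²·(1−858/3437)·829/858 = 0.028457667
  → Var(ȳ_str) = 0.44695641.
Var(ȳ_srs) = (1 − 1654/17348)·1319/1654 = 0.72142888.
deff = 0.44695641 / 0.72142888 = 0.6195.

0.6195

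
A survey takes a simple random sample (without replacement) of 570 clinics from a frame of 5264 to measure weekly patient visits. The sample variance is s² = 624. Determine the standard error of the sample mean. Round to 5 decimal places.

0.98803

Under SRS without replacement, Var(ȳ) = (1 − f)·s²/n with f = n/N = 570/5264 = 0.10828267.
Var(ȳ) = (1 − 0.10828267)·624/570 = 0.89171733·1.0947368 = 0.97619581.
SE(ȳ) = √(0.97619581) = 0.98803.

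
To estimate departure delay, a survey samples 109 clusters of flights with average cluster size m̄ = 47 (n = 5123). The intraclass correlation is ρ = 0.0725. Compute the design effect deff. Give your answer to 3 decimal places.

deff = 1 + (47 − 1)·0.0725 = 1 + 3.335 = 4.335.

4.335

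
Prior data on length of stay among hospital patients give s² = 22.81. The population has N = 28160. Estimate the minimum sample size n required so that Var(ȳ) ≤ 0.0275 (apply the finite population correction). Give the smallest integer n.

806

Without fpc, n₀ = s²/D = 22.81/0.0275 = 829.4545.
With fpc, (1 − n/N)·s²/n ≤ D requires n ≥ n₀/(1 + n₀/N) = 829.4545/(1 + 829.4545/28160) = 805.7219.
Rounding up, n = 806.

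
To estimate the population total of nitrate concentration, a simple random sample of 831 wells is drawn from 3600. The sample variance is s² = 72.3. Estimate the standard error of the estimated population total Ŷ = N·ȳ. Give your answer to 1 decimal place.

931.3

Var(Ŷ) = N²·Var(ȳ) = N²·(1 − n/N)·s²/n.
f = 831/3600 = 0.23083333; Var(ȳ) = 0.76916667·72.3/831 = 0.066920277.
Var(Ŷ) = 3600² · 0.066920277 = 867286.79.
SE(Ŷ) = √(867286.79) = 931.3.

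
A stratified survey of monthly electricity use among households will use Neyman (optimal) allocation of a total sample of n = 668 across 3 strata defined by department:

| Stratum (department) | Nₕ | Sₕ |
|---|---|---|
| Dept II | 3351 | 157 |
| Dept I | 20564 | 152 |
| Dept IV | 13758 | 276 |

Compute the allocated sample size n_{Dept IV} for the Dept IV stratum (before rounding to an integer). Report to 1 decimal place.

340.5

Neyman allocation: nₕ = n·NₕSₕ / Σⱼ NⱼSⱼ.
Σ NⱼSⱼ = 3351·157 + 20564·152 + 13758·276 = 7.449043 × 10^6.
n_{Dept IV} = 668·13758·276 / (7.449043 × 10^6) = 340.5.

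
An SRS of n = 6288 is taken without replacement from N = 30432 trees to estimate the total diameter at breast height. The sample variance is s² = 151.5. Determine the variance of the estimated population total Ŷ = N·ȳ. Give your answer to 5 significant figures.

1.7703 × 10^7

Var(Ŷ) = N²·Var(ȳ) = N²·(1 − n/N)·s²/n.
f = 6288/30432 = 0.20662461; Var(ȳ) = 0.79337539·151.5/6288 = 0.019115199.
Var(Ŷ) = 30432² · 0.019115199 = 1.7702712 × 10^7.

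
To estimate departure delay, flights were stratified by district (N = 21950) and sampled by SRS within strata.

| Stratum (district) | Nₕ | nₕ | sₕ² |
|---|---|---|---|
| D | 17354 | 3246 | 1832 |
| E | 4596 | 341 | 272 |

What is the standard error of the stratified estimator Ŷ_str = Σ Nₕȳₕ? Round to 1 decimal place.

12400.7

Var(Ŷ_str) = Σₕ Nₕ²(1 − fₕ)sₕ²/nₕ.
D: 17354²·(1 − 3246/17354)·1832/3246 = 1.3817898 × 10^8.
E: 4596²·(1 − 341/4596)·272/341 = 1.5598905 × 10^7.
Sum = 1.5377789 × 10^8.
SE = √(1.5377789 × 10^8) = 12400.7.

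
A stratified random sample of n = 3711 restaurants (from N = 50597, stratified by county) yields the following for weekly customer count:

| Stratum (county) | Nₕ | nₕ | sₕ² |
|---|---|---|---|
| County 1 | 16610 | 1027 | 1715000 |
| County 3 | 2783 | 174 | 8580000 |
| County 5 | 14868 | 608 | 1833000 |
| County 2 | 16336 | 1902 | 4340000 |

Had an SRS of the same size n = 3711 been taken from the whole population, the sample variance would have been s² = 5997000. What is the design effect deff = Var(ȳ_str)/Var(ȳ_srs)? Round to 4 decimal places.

0.5132

Var(ȳ_str) = Σ Wₕ²(1−fₕ)sₕ²/nₕ with Wₕ = Nₕ/50597:
  County 1: (16610/50597)²·(1−1027/16610)·1715000/1027 = 168.83592
  County 3: (2783/50597)²·(1−174/2783)·8580000/174 = 139.85429
  County 5: (14868/50597)²·(1−608/14868)·1833000/608 = 249.67866
  County 2: (16336/50597)²·(1−1902/16336)·4340000/1902 = 210.16583
  → Var(ȳ_str) = 768.5347.
Var(ȳ_srs) = (1 − 3711/50597)·5997000/3711 = 1497.4817.
deff = 768.5347 / 1497.4817 = 0.5132.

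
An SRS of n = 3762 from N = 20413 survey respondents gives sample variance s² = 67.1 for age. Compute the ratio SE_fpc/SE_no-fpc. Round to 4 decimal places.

f = n/N = 3762/20413 = 0.18429432.
SE_no-fpc = √(s²/n) = 0.13355245; SE_fpc = √((1−f)s²/n) = 0.1206198.
Ratio = √(1−f) = 0.90316426.

0.9032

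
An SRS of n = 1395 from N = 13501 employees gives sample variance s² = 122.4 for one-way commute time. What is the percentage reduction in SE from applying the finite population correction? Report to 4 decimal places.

5.3071

f = n/N = 1395/13501 = 0.10332568.
SE_no-fpc = √(s²/n) = 0.29621265; SE_fpc = √((1−f)s²/n) = 0.28049232.
Ratio = √(1−f) = 0.94692889. Reduction = 100·(1 − 0.94692889) = 5.3071%.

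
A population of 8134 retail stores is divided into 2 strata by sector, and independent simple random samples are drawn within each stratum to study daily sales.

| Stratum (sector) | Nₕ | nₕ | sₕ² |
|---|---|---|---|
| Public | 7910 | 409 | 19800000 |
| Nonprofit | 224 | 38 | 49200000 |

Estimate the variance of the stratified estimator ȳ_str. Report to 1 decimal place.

44229.3

Var(ȳ_str) = Σₕ Wₕ²(1 − fₕ)sₕ²/nₕ with Wₕ = Nₕ/N, N = 8134.
Public: Wₕ = 0.97246127; term = 0.97246127²·(1 − 0.05170670)·19800000/409 = 43413.939.
Nonprofit: Wₕ = 0.02753873; term = 0.02753873²·(1 − 0.16964286)·49200000/38 = 815.33133.
Sum = 44229.27.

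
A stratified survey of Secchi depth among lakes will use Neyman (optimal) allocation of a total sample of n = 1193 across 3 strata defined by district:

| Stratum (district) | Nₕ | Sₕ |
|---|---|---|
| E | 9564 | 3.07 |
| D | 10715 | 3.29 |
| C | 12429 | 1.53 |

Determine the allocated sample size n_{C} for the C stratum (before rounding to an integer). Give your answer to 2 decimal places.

271.27

Neyman allocation: nₕ = n·NₕSₕ / Σⱼ NⱼSⱼ.
Σ NⱼSⱼ = 9564·3.07 + 10715·3.29 + 12429·1.53 = 83630.2.
n_{C} = 1193·12429·1.53 / 83630.2 = 271.27.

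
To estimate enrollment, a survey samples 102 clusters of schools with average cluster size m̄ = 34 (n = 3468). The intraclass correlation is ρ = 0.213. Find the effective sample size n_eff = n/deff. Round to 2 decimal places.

deff = 1 + (34 − 1)·0.213 = 1 + 7.029 = 8.029.
n_eff = 3468 / 8.029 = 431.93.

431.93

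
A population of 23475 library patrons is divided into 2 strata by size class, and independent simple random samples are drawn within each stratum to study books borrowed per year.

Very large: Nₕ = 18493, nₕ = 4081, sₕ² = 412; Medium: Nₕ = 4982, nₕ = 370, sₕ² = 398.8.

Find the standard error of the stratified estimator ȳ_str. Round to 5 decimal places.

0.30621

Var(ȳ_str) = Σₕ Wₕ²(1 − fₕ)sₕ²/nₕ with Wₕ = Nₕ/N, N = 23475.
Very large: Wₕ = 0.78777423; term = 0.78777423²·(1 − 0.22067809)·412/4081 = 0.048825988.
Medium: Wₕ = 0.21222577; term = 0.21222577²·(1 − 0.07426736)·398.8/370 = 0.044940225.
Sum = 0.093766213.
SE = √(0.093766213) = 0.30621.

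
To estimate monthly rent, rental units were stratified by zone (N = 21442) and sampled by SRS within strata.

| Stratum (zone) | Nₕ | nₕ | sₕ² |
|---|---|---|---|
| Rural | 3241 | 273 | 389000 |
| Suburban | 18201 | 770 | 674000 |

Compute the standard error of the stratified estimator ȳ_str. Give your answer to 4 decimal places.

Var(ȳ_str) = Σₕ Wₕ²(1 − fₕ)sₕ²/nₕ with Wₕ = Nₕ/N, N = 21442.
Rural: Wₕ = 0.15115194; term = 0.15115194²·(1 − 0.08423326)·389000/273 = 29.812562.
Suburban: Wₕ = 0.84884806; term = 0.84884806²·(1 − 0.04230537)·674000/770 = 604.02671.
Sum = 633.83927.
SE = √(633.83927) = 25.1762.

25.1762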